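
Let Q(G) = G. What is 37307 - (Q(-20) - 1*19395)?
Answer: 56722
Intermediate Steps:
37307 - (Q(-20) - 1*19395) = 37307 - (-20 - 1*19395) = 37307 - (-20 - 19395) = 37307 - 1*(-19415) = 37307 + 19415 = 56722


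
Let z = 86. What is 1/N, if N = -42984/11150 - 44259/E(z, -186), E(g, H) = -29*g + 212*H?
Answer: -233737450/654329667 ≈ -0.35722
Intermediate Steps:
N = -654329667/233737450 (N = -42984/11150 - 44259/(-29*86 + 212*(-186)) = -42984*1/11150 - 44259/(-2494 - 39432) = -21492/5575 - 44259/(-41926) = -21492/5575 - 44259*(-1/41926) = -21492/5575 + 44259/41926 = -654329667/233737450 ≈ -2.7994)
1/N = 1/(-654329667/233737450) = -233737450/654329667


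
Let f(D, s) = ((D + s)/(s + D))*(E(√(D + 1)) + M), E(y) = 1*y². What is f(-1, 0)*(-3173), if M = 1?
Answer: -3173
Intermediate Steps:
E(y) = y²
f(D, s) = 2 + D (f(D, s) = ((D + s)/(s + D))*((√(D + 1))² + 1) = ((D + s)/(D + s))*((√(1 + D))² + 1) = 1*((1 + D) + 1) = 1*(2 + D) = 2 + D)
f(-1, 0)*(-3173) = (2 - 1)*(-3173) = 1*(-3173) = -3173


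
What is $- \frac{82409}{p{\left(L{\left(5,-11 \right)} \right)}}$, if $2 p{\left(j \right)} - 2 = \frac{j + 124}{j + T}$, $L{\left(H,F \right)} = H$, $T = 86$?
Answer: $- \frac{14998438}{311} \approx -48227.0$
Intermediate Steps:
$p{\left(j \right)} = 1 + \frac{124 + j}{2 \left(86 + j\right)}$ ($p{\left(j \right)} = 1 + \frac{\left(j + 124\right) \frac{1}{j + 86}}{2} = 1 + \frac{\left(124 + j\right) \frac{1}{86 + j}}{2} = 1 + \frac{\frac{1}{86 + j} \left(124 + j\right)}{2} = 1 + \frac{124 + j}{2 \left(86 + j\right)}$)
$- \frac{82409}{p{\left(L{\left(5,-11 \right)} \right)}} = - \frac{82409}{\frac{1}{2} \frac{1}{86 + 5} \left(296 + 3 \cdot 5\right)} = - \frac{82409}{\frac{1}{2} \cdot \frac{1}{91} \left(296 + 15\right)} = - \frac{82409}{\frac{1}{2} \cdot \frac{1}{91} \cdot 311} = - \frac{82409}{\frac{311}{182}} = \left(-82409\right) \frac{182}{311} = - \frac{14998438}{311}$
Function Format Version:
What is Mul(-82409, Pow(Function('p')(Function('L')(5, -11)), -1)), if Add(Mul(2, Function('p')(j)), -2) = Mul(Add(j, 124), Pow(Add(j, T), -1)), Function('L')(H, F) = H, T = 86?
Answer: Rational(-14998438, 311) ≈ -48227.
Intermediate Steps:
Function('p')(j) = Add(1, Mul(Rational(1, 2), Pow(Add(86, j), -1), Add(124, j))) (Function('p')(j) = Add(1, Mul(Rational(1, 2), Mul(Add(j, 124), Pow(Add(j, 86), -1)))) = Add(1, Mul(Rational(1, 2), Mul(Add(124, j), Pow(Add(86, j), -1)))) = Add(1, Mul(Rational(1, 2), Mul(Pow(Add(86, j), -1), Add(124, j)))) = Add(1, Mul(Rational(1, 2), Pow(Add(86, j), -1), Add(124, j))))
Mul(-82409, Pow(Function('p')(Function('L')(5, -11)), -1)) = Mul(-82409, Pow(Mul(Rational(1, 2), Pow(Add(86, 5), -1), Add(296, Mul(3, 5))), -1)) = Mul(-82409, Pow(Mul(Rational(1, 2), Pow(91, -1), Add(296, 15)), -1)) = Mul(-82409, Pow(Mul(Rational(1, 2), Rational(1, 91), 311), -1)) = Mul(-82409, Pow(Rational(311, 182), -1)) = Mul(-82409, Rational(182, 311)) = Rational(-14998438, 311)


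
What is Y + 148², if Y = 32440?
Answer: 54344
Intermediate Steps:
Y + 148² = 32440 + 148² = 32440 + 21904 = 54344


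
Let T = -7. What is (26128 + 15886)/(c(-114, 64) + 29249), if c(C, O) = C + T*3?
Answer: 21007/14557 ≈ 1.4431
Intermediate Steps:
c(C, O) = -21 + C (c(C, O) = C - 7*3 = C - 21 = -21 + C)
(26128 + 15886)/(c(-114, 64) + 29249) = (26128 + 15886)/((-21 - 114) + 29249) = 42014/(-135 + 29249) = 42014/29114 = 42014*(1/29114) = 21007/14557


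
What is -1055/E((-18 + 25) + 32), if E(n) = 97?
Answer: -1055/97 ≈ -10.876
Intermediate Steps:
-1055/E((-18 + 25) + 32) = -1055/97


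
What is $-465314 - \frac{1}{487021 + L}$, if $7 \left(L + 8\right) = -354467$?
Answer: $- \frac{1421359311943}{3054624} \approx -4.6531 \cdot 10^{5}$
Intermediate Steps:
$L = - \frac{354523}{7}$ ($L = -8 + \frac{1}{7} \left(-354467\right) = -8 - \frac{354467}{7} = - \frac{354523}{7} \approx -50646.0$)
$-465314 - \frac{1}{487021 + L} = -465314 - \frac{1}{487021 - \frac{354523}{7}} = -465314 - \frac{1}{\frac{3054624}{7}} = -465314 - \frac{7}{3054624} = - \frac{1421359311943}{3054624}$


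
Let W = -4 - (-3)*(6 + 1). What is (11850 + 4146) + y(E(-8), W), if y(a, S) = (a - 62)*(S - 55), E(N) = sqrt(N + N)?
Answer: 18352 - 152*I ≈ 18352.0 - 152.0*I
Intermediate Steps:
E(N) = sqrt(2)*sqrt(N) (E(N) = sqrt(2*N) = sqrt(2)*sqrt(N))
W = 17 (W = -4 - (-3)*7 = -4 - 3*(-7) = -4 + 21 = 17)
y(a, S) = (-62 + a)*(-55 + S)
(11850 + 4146) + y(E(-8), W) = (11850 + 4146) + (3410 - 62*17 - 55*sqrt(2)*sqrt(-8) + 17*(sqrt(2)*sqrt(-8))) = 15996 + (3410 - 1054 - 55*sqrt(2)*2*I*sqrt(2) + 17*(sqrt(2)*(2*I*sqrt(2)))) = 15996 + (3410 - 1054 - 220*I + 17*(4*I)) = 15996 + (3410 - 1054 - 220*I + 68*I) = 15996 + (2356 - 152*I) = 18352 - 152*I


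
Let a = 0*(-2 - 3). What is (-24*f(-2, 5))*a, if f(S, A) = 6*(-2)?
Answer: 0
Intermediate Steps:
f(S, A) = -12
a = 0 (a = 0*(-5) = 0)
(-24*f(-2, 5))*a = -24*(-12)*0 = 288*0 = 0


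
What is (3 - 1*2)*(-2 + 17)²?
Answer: 225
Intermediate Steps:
(3 - 1*2)*(-2 + 17)² = (3 - 2)*15² = 1*225 = 225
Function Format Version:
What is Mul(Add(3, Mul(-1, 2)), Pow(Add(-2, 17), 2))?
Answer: 225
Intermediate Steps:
Mul(Add(3, Mul(-1, 2)), Pow(Add(-2, 17), 2)) = Mul(Add(3, -2), Pow(15, 2)) = Mul(1, 225) = 225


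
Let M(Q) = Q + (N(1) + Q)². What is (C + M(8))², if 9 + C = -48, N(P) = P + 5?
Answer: 21609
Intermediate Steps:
N(P) = 5 + P
C = -57 (C = -9 - 48 = -57)
M(Q) = Q + (6 + Q)² (M(Q) = Q + ((5 + 1) + Q)² = Q + (6 + Q)²)
(C + M(8))² = (-57 + (8 + (6 + 8)²))² = (-57 + (8 + 14²))² = (-57 + (8 + 196))² = (-57 + 204)² = 147² = 21609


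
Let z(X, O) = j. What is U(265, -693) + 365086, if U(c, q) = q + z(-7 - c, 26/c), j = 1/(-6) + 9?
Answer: 2186411/6 ≈ 3.6440e+5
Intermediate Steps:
j = 53/6 (j = -1/6 + 9 = 53/6 ≈ 8.8333)
z(X, O) = 53/6
U(c, q) = 53/6 + q (U(c, q) = q + 53/6 = 53/6 + q)
U(265, -693) + 365086 = (53/6 - 693) + 365086 = -4105/6 + 365086 = 2186411/6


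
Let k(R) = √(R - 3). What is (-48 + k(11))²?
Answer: 2312 - 192*√2 ≈ 2040.5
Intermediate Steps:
k(R) = √(-3 + R)
(-48 + k(11))² = (-48 + √(-3 + 11))² = (-48 + √8)² = (-48 + 2*√2)²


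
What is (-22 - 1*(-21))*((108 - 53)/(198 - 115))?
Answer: -55/83 ≈ -0.66265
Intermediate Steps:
(-22 - 1*(-21))*((108 - 53)/(198 - 115)) = (-22 + 21)*(55/83) = -55/83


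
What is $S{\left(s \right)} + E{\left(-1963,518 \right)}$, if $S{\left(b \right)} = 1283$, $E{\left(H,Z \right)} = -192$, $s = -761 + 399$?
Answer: $1091$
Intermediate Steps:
$s = -362$
$S{\left(s \right)} + E{\left(-1963,518 \right)} = 1283 - 192 = 1091$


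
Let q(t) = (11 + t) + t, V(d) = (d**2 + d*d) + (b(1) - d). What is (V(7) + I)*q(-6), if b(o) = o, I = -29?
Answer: -63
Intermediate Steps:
V(d) = 1 - d + 2*d**2 (V(d) = (d**2 + d*d) + (1 - d) = (d**2 + d**2) + (1 - d) = 2*d**2 + (1 - d) = 1 - d + 2*d**2)
q(t) = 11 + 2*t
(V(7) + I)*q(-6) = ((1 - 1*7 + 2*7**2) - 29)*(11 + 2*(-6)) = ((1 - 7 + 2*49) - 29)*(11 - 12) = ((1 - 7 + 98) - 29)*(-1) = (92 - 29)*(-1) = 63*(-1) = -63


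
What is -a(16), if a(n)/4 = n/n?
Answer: -4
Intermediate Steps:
a(n) = 4 (a(n) = 4*(n/n) = 4*1 = 4)
-a(16) = -1*4 = -4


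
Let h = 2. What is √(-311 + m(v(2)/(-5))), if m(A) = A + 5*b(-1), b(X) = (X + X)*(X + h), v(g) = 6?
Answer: 3*I*√895/5 ≈ 17.95*I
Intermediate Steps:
b(X) = 2*X*(2 + X) (b(X) = (X + X)*(X + 2) = (2*X)*(2 + X) = 2*X*(2 + X))
m(A) = -10 + A (m(A) = A + 5*(2*(-1)*(2 - 1)) = A + 5*(2*(-1)*1) = A + 5*(-2) = A - 10 = -10 + A)
√(-311 + m(v(2)/(-5))) = √(-311 + (-10 + 6/(-5))) = √(-311 + (-10 + 6*(-⅕))) = √(-311 + (-10 - 6/5)) = √(-311 - 56/5) = √(-1611/5) = 3*I*√895/5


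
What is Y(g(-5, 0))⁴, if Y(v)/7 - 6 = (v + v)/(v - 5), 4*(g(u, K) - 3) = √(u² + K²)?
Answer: 157351936/81 ≈ 1.9426e+6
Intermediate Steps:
g(u, K) = 3 + √(K² + u²)/4 (g(u, K) = 3 + √(u² + K²)/4 = 3 + √(K² + u²)/4)
Y(v) = 42 + 14*v/(-5 + v) (Y(v) = 42 + 7*((v + v)/(v - 5)) = 42 + 7*((2*v)/(-5 + v)) = 42 + 7*(2*v/(-5 + v)) = 42 + 14*v/(-5 + v))
Y(g(-5, 0))⁴ = (14*(-15 + 4*(3 + √(0² + (-5)²)/4))/(-5 + (3 + √(0² + (-5)²)/4)))⁴ = (14*(-15 + 4*(3 + √(0 + 25)/4))/(-5 + (3 + √(0 + 25)/4)))⁴ = (14*(-15 + 4*(3 + √25/4))/(-5 + (3 + √25/4)))⁴ = (14*(-15 + 4*(3 + (¼)*5))/(-5 + (3 + (¼)*5)))⁴ = (14*(-15 + 4*(3 + 5/4))/(-5 + (3 + 5/4)))⁴ = (14*(-15 + 4*(17/4))/(-5 + 17/4))⁴ = (14*(-15 + 17)/(-¾))⁴ = (14*(-4/3)*2)⁴ = (-112/3)⁴ = 157351936/81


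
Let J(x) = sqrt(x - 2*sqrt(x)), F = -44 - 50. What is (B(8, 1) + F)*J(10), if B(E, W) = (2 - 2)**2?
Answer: -94*sqrt(10 - 2*sqrt(10)) ≈ -180.21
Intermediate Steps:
B(E, W) = 0 (B(E, W) = 0**2 = 0)
F = -94
(B(8, 1) + F)*J(10) = (0 - 94)*sqrt(10 - 2*sqrt(10)) = -94*sqrt(10 - 2*sqrt(10))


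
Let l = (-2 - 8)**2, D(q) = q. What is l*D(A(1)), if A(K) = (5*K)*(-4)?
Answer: -2000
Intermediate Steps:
A(K) = -20*K
l = 100 (l = (-10)**2 = 100)
l*D(A(1)) = 100*(-20*1) = 100*(-20) = -2000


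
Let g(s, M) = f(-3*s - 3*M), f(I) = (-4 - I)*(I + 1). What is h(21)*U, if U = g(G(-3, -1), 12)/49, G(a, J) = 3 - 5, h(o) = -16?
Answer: 12064/49 ≈ 246.20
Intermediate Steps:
f(I) = (1 + I)*(-4 - I) (f(I) = (-4 - I)*(1 + I) = (1 + I)*(-4 - I))
G(a, J) = -2
g(s, M) = -4 - (-3*M - 3*s)² + 15*M + 15*s (g(s, M) = -4 - (-3*s - 3*M)² - 5*(-3*s - 3*M) = -4 - (-3*M - 3*s)² - 5*(-3*M - 3*s) = -4 - (-3*M - 3*s)² + (15*M + 15*s) = -4 - (-3*M - 3*s)² + 15*M + 15*s)
U = -754/49 (U = (-4 - 9*(12 - 2)² + 15*12 + 15*(-2))/49 = (-4 - 9*10² + 180 - 30)*(1/49) = (-4 - 9*100 + 180 - 30)*(1/49) = (-4 - 900 + 180 - 30)*(1/49) = -754*1/49 = -754/49 ≈ -15.388)
h(21)*U = -16*(-754/49) = 12064/49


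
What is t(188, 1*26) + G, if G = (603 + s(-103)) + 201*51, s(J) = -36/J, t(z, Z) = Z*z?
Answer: 1621462/103 ≈ 15742.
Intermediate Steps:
G = 1117998/103 (G = (603 - 36/(-103)) + 201*51 = (603 - 36*(-1/103)) + 10251 = (603 + 36/103) + 10251 = 62145/103 + 10251 = 1117998/103 ≈ 10854.)
t(188, 1*26) + G = (1*26)*188 + 1117998/103 = 26*188 + 1117998/103 = 4888 + 1117998/103 = 1621462/103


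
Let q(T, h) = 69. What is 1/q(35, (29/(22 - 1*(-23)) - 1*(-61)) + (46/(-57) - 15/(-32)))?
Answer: 1/69 ≈ 0.014493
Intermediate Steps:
1/q(35, (29/(22 - 1*(-23)) - 1*(-61)) + (46/(-57) - 15/(-32))) = 1/69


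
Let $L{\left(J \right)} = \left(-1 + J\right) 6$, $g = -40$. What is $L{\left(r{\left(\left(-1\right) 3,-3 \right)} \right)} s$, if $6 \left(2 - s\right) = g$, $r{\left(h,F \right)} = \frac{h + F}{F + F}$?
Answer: $0$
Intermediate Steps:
$r{\left(h,F \right)} = \frac{F + h}{2 F}$
$s = \frac{26}{3}$ ($s = 2 - - \frac{20}{3} = 2 + \frac{20}{3} = \frac{26}{3} \approx 8.6667$)
$L{\left(J \right)} = -6 + 6 J$
$L{\left(r{\left(\left(-1\right) 3,-3 \right)} \right)} s = \left(-6 + 6 \frac{-3 - 3}{2 \left(-3\right)}\right) \frac{26}{3} = \left(-6 + 6 \cdot \frac{1}{2} \left(- \frac{1}{3}\right) \left(-3 - 3\right)\right) \frac{26}{3} = \left(-6 + 6 \cdot \frac{1}{2} \left(- \frac{1}{3}\right) \left(-6\right)\right) \frac{26}{3} = \left(-6 + 6 \cdot 1\right) \frac{26}{3} = \left(-6 + 6\right) \frac{26}{3} = 0 \cdot \frac{26}{3} = 0$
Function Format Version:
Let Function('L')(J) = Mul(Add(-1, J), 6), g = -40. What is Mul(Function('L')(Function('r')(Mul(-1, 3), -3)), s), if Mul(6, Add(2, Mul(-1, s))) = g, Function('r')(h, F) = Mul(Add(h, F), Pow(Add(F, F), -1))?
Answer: 0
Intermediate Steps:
Function('r')(h, F) = Mul(Rational(1, 2), Pow(F, -1), Add(F, h)) (Function('r')(h, F) = Mul(Add(F, h), Pow(Mul(2, F), -1)) = Mul(Add(F, h), Mul(Rational(1, 2), Pow(F, -1))) = Mul(Rational(1, 2), Pow(F, -1), Add(F, h)))
s = Rational(26, 3) (s = Add(2, Mul(Rational(-1, 6), -40)) = Add(2, Rational(20, 3)) = Rational(26, 3) ≈ 8.6667)
Function('L')(J) = Add(-6, Mul(6, J))
Mul(Function('L')(Function('r')(Mul(-1, 3), -3)), s) = Mul(Add(-6, Mul(6, Mul(Rational(1, 2), Pow(-3, -1), Add(-3, Mul(-1, 3))))), Rational(26, 3)) = Mul(Add(-6, Mul(6, Mul(Rational(1, 2), Rational(-1, 3), Add(-3, -3)))), Rational(26, 3)) = Mul(Add(-6, Mul(6, Mul(Rational(1, 2), Rational(-1, 3), -6))), Rational(26, 3)) = Mul(Add(-6, Mul(6, 1)), Rational(26, 3)) = Mul(Add(-6, 6), Rational(26, 3)) = Mul(0, Rational(26, 3)) = 0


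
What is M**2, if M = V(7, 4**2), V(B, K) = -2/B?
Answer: 4/49 ≈ 0.081633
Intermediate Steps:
M = -2/7 ≈ -0.28571
M**2 = (-2/7)**2 = 4/49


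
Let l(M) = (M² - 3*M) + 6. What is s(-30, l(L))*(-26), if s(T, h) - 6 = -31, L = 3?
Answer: 650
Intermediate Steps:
l(M) = 6 + M² - 3*M
s(T, h) = -25 (s(T, h) = 6 - 31 = -25)
s(-30, l(L))*(-26) = -25*(-26) = 650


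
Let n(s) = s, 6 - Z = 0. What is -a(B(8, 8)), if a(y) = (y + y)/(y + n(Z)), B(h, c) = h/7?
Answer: -8/25 ≈ -0.32000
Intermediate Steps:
Z = 6 (Z = 6 - 1*0 = 6 + 0 = 6)
B(h, c) = h/7 (B(h, c) = h*(⅐) = h/7)
a(y) = 2*y/(6 + y) (a(y) = (y + y)/(y + 6) = (2*y)/(6 + y) = 2*y/(6 + y))
-a(B(8, 8)) = -2*(⅐)*8/(6 + (⅐)*8) = -2*8/(7*(6 + 8/7)) = -2*8/(7*50/7) = -2*8*7/(7*50) = -1*8/25 = -8/25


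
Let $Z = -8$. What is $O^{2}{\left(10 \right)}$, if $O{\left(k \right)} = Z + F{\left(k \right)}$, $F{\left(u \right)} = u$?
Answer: $4$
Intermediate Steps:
$O{\left(k \right)} = -8 + k$
$O^{2}{\left(10 \right)} = \left(-8 + 10\right)^{2} = 2^{2} = 4$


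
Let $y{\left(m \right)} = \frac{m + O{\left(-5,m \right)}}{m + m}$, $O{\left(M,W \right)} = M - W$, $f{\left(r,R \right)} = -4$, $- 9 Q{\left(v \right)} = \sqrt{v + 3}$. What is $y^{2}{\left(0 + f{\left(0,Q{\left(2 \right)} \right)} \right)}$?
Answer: $\frac{25}{64} \approx 0.39063$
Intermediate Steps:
$Q{\left(v \right)} = - \frac{\sqrt{3 + v}}{9}$ ($Q{\left(v \right)} = - \frac{\sqrt{v + 3}}{9} = - \frac{\sqrt{3 + v}}{9}$)
$y{\left(m \right)} = - \frac{5}{2 m}$ ($y{\left(m \right)} = \frac{m - \left(5 + m\right)}{m + m} = - \frac{5}{2 m}$)
$y^{2}{\left(0 + f{\left(0,Q{\left(2 \right)} \right)} \right)} = \left(- \frac{5}{2 \left(0 - 4\right)}\right)^{2} = \left(- \frac{5}{2 \left(-4\right)}\right)^{2} = \left(\left(- \frac{5}{2}\right) \left(- \frac{1}{4}\right)\right)^{2} = \left(\frac{5}{8}\right)^{2} = \frac{25}{64}$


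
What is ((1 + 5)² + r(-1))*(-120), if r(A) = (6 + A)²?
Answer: -7320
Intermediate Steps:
((1 + 5)² + r(-1))*(-120) = ((1 + 5)² + (6 - 1)²)*(-120) = (6² + 5²)*(-120) = (36 + 25)*(-120) = 61*(-120) = -7320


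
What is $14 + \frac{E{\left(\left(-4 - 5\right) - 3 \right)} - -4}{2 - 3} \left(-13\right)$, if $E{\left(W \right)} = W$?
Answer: $-90$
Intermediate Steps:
$14 + \frac{E{\left(\left(-4 - 5\right) - 3 \right)} - -4}{2 - 3} \left(-13\right) = 14 + \frac{\left(\left(-4 - 5\right) - 3\right) - -4}{2 - 3} \left(-13\right) = 14 + \frac{\left(-9 - 3\right) + 4}{-1} \left(-13\right) = 14 + \left(-12 + 4\right) \left(-1\right) \left(-13\right) = 14 + \left(-8\right) \left(-1\right) \left(-13\right) = 14 + 8 \left(-13\right) = 14 - 104 = -90$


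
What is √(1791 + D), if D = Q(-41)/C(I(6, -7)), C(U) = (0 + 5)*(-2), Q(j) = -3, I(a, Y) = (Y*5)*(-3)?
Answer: √179130/10 ≈ 42.324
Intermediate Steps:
I(a, Y) = -15*Y (I(a, Y) = (5*Y)*(-3) = -15*Y)
C(U) = -10 (C(U) = 5*(-2) = -10)
D = 3/10 (D = -3/(-10) = -3*(-⅒) = 3/10 ≈ 0.30000)
√(1791 + D) = √(1791 + 3/10) = √(17913/10) = √179130/10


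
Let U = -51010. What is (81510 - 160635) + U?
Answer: -130135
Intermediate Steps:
(81510 - 160635) + U = (81510 - 160635) - 51010 = -79125 - 51010 = -130135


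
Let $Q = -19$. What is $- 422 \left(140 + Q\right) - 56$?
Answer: $-51118$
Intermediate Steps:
$- 422 \left(140 + Q\right) - 56 = - 422 \left(140 - 19\right) - 56 = \left(-422\right) 121 + \left(-97 + 41\right) = -51062 - 56 = -51118$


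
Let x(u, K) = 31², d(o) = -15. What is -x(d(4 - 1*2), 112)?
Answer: -961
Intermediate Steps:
x(u, K) = 961
-x(d(4 - 1*2), 112) = -1*961 = -961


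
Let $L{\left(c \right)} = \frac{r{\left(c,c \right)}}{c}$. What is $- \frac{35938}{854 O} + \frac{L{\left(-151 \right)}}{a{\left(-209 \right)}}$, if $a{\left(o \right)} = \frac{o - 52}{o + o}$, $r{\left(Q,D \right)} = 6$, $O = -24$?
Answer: $\frac{3610975}{2136952} \approx 1.6898$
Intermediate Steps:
$L{\left(c \right)} = \frac{6}{c}$
$a{\left(o \right)} = \frac{-52 + o}{2 o}$
$- \frac{35938}{854 O} + \frac{L{\left(-151 \right)}}{a{\left(-209 \right)}} = - \frac{35938}{854 \left(-24\right)} + \frac{6 \frac{1}{-151}}{\frac{1}{2} \frac{1}{-209} \left(-52 - 209\right)} = - \frac{35938}{-20496} + \frac{6 \left(- \frac{1}{151}\right)}{\frac{1}{2} \left(- \frac{1}{209}\right) \left(-261\right)} = \left(-35938\right) \left(- \frac{1}{20496}\right) - \frac{6}{151 \cdot \frac{261}{418}} = \frac{2567}{1464} - \frac{836}{13137} = \frac{3610975}{2136952}$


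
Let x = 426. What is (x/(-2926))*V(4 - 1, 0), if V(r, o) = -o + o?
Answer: 0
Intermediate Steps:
V(r, o) = 0
(x/(-2926))*V(4 - 1, 0) = (426/(-2926))*0 = (426*(-1/2926))*0 = -213/1463*0 = 0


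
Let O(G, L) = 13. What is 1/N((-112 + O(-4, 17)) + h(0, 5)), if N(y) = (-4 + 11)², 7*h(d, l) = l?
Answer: 1/49 ≈ 0.020408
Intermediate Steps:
h(d, l) = l/7
N(y) = 49 (N(y) = 7² = 49)
1/N((-112 + O(-4, 17)) + h(0, 5)) = 1/49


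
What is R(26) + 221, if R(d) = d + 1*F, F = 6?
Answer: 253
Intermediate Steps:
R(d) = 6 + d (R(d) = d + 1*6 = d + 6 = 6 + d)
R(26) + 221 = (6 + 26) + 221 = 32 + 221 = 253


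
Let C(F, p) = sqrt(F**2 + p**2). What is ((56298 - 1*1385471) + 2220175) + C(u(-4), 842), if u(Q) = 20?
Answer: 891002 + 2*sqrt(177341) ≈ 8.9184e+5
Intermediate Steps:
((56298 - 1*1385471) + 2220175) + C(u(-4), 842) = ((56298 - 1*1385471) + 2220175) + sqrt(20**2 + 842**2) = ((56298 - 1385471) + 2220175) + sqrt(400 + 708964) = (-1329173 + 2220175) + sqrt(709364) = 891002 + 2*sqrt(177341)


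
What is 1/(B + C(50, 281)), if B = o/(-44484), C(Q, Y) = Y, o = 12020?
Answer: 11121/3121996 ≈ 0.0035621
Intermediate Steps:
B = -3005/11121 (B = 12020/(-44484) = 12020*(-1/44484) = -3005/11121 ≈ -0.27021)
1/(B + C(50, 281)) = 1/(-3005/11121 + 281) = 1/(3121996/11121) = 11121/3121996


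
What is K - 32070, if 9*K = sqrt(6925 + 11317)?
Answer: -32070 + sqrt(18242)/9 ≈ -32055.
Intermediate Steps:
K = sqrt(18242)/9 (K = sqrt(6925 + 11317)/9 = sqrt(18242)/9 ≈ 15.007)
K - 32070 = sqrt(18242)/9 - 32070 = -32070 + sqrt(18242)/9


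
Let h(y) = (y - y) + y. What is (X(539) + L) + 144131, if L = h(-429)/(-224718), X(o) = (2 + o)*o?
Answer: 2510676271/5762 ≈ 4.3573e+5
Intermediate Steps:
h(y) = y (h(y) = 0 + y = y)
X(o) = o*(2 + o)
L = 11/5762 (L = -429/(-224718) = -429*(-1/224718) = 11/5762 ≈ 0.0019091)
(X(539) + L) + 144131 = (539*(2 + 539) + 11/5762) + 144131 = (539*541 + 11/5762) + 144131 = (291599 + 11/5762) + 144131 = 1680193449/5762 + 144131 = 2510676271/5762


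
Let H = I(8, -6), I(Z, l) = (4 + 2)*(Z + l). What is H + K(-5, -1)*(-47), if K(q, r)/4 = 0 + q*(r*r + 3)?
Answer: 3772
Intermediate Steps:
I(Z, l) = 6*Z + 6*l (I(Z, l) = 6*(Z + l) = 6*Z + 6*l)
K(q, r) = 4*q*(3 + r²) (K(q, r) = 4*(0 + q*(r*r + 3)) = 4*(0 + q*(r² + 3)) = 4*(0 + q*(3 + r²)) = 4*(q*(3 + r²)) = 4*q*(3 + r²))
H = 12 (H = 6*8 + 6*(-6) = 48 - 36 = 12)
H + K(-5, -1)*(-47) = 12 + (4*(-5)*(3 + (-1)²))*(-47) = 12 + (4*(-5)*(3 + 1))*(-47) = 12 + (4*(-5)*4)*(-47) = 12 - 80*(-47) = 12 + 3760 = 3772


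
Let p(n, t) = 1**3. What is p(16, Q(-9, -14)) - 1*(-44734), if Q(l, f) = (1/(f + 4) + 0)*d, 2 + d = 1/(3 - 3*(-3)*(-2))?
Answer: 44735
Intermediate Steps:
d = -31/15 (d = -2 + 1/(3 - 3*(-3)*(-2)) = -2 + 1/(3 + 9*(-2)) = -2 + 1/(3 - 18) = -2 + 1/(-15) = -2 - 1/15 = -31/15 ≈ -2.0667)
Q(l, f) = -31/(15*(4 + f)) (Q(l, f) = (1/(f + 4) + 0)*(-31/15) = (1/(4 + f) + 0)*(-31/15) = -31/15/(4 + f) = -31/(15*(4 + f)))
p(n, t) = 1
p(16, Q(-9, -14)) - 1*(-44734) = 1 - 1*(-44734) = 1 + 44734 = 44735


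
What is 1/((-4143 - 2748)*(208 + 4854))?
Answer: -1/34882242 ≈ -2.8668e-8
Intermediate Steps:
1/((-4143 - 2748)*(208 + 4854)) = 1/(-6891*5062) = 1/(-34882242) = -1/34882242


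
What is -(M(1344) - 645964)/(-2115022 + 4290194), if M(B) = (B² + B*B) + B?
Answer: -742013/543793 ≈ -1.3645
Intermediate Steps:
M(B) = B + 2*B² (M(B) = (B² + B²) + B = 2*B² + B = B + 2*B²)
-(M(1344) - 645964)/(-2115022 + 4290194) = -(1344*(1 + 2*1344) - 645964)/(-2115022 + 4290194) = -(1344*(1 + 2688) - 645964)/2175172 = -(1344*2689 - 645964)/2175172 = -(3614016 - 645964)/2175172 = -2968052/2175172 = -1*742013/543793 = -742013/543793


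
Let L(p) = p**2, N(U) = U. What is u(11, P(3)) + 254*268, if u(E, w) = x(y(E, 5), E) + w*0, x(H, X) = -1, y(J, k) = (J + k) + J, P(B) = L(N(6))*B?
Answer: 68071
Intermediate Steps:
P(B) = 36*B (P(B) = 6**2*B = 36*B)
y(J, k) = k + 2*J
u(E, w) = -1 (u(E, w) = -1 + w*0 = -1 + 0 = -1)
u(11, P(3)) + 254*268 = -1 + 254*268 = -1 + 68072 = 68071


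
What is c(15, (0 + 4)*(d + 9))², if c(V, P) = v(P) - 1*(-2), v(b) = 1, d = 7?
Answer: 9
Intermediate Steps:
c(V, P) = 3 (c(V, P) = 1 - 1*(-2) = 1 + 2 = 3)
c(15, (0 + 4)*(d + 9))² = 3² = 9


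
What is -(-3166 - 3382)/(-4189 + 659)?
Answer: -3274/1765 ≈ -1.8550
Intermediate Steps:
-(-3166 - 3382)/(-4189 + 659) = -(-6548)/(-3530) = -(-6548)*(-1)/3530 = -1*3274/1765 = -3274/1765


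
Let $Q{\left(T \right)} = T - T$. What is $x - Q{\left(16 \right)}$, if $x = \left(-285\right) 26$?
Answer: $-7410$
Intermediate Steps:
$x = -7410$
$Q{\left(T \right)} = 0$
$x - Q{\left(16 \right)} = -7410 - 0 = -7410 + 0 = -7410$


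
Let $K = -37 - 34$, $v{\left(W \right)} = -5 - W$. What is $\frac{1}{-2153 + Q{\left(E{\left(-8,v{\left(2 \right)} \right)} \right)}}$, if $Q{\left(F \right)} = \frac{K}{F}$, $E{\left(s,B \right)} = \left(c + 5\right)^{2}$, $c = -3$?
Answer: $- \frac{4}{8683} \approx -0.00046067$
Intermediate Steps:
$K = -71$
$E{\left(s,B \right)} = 4$ ($E{\left(s,B \right)} = \left(-3 + 5\right)^{2} = 2^{2} = 4$)
$Q{\left(F \right)} = - \frac{71}{F}$
$\frac{1}{-2153 + Q{\left(E{\left(-8,v{\left(2 \right)} \right)} \right)}} = \frac{1}{-2153 - \frac{71}{4}} = \frac{1}{- \frac{8683}{4}} = - \frac{4}{8683}$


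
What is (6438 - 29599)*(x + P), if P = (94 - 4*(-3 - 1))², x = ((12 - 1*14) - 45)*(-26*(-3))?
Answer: -195339874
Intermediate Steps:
x = -3666 (x = ((12 - 14) - 45)*78 = (-2 - 45)*78 = -47*78 = -3666)
P = 12100 (P = (94 - 4*(-4))² = (94 + 16)² = 110² = 12100)
(6438 - 29599)*(x + P) = (6438 - 29599)*(-3666 + 12100) = -23161*8434 = -195339874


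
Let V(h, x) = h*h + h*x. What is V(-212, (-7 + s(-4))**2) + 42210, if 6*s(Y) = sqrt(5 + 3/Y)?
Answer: 2762675/36 + 742*sqrt(17)/3 ≈ 77761.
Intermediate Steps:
s(Y) = sqrt(5 + 3/Y)/6
V(h, x) = h**2 + h*x
V(-212, (-7 + s(-4))**2) + 42210 = -212*(-212 + (-7 + sqrt(5 + 3/(-4))/6)**2) + 42210 = -212*(-212 + (-7 + sqrt(5 + 3*(-1/4))/6)**2) + 42210 = -212*(-212 + (-7 + sqrt(5 - 3/4)/6)**2) + 42210 = -212*(-212 + (-7 + sqrt(17/4)/6)**2) + 42210 = -212*(-212 + (-7 + (sqrt(17)/2)/6)**2) + 42210 = -212*(-212 + (-7 + sqrt(17)/12)**2) + 42210 = (44944 - 212*(-7 + sqrt(17)/12)**2) + 42210 = 87154 - 212*(-7 + sqrt(17)/12)**2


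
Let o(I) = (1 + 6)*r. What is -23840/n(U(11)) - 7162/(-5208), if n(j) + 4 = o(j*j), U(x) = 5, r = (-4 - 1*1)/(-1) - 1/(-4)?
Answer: -247848329/341124 ≈ -726.56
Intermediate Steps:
r = 21/4 (r = (-4 - 1)*(-1) - 1*(-1/4) = -5*(-1) + 1/4 = 5 + 1/4 = 21/4 ≈ 5.2500)
o(I) = 147/4 (o(I) = (1 + 6)*(21/4) = 7*(21/4) = 147/4)
n(j) = 131/4 (n(j) = -4 + 147/4 = 131/4)
-23840/n(U(11)) - 7162/(-5208) = -23840/131/4 - 7162/(-5208) = -23840*4/131 - 7162*(-1/5208) = -95360/131 + 3581/2604 = -247848329/341124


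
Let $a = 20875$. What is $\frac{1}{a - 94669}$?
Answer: $- \frac{1}{73794} \approx -1.3551 \cdot 10^{-5}$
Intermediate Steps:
$\frac{1}{a - 94669} = \frac{1}{20875 - 94669} = \frac{1}{-73794} = - \frac{1}{73794}$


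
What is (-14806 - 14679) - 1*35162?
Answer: -64647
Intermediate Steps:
(-14806 - 14679) - 1*35162 = -29485 - 35162 = -64647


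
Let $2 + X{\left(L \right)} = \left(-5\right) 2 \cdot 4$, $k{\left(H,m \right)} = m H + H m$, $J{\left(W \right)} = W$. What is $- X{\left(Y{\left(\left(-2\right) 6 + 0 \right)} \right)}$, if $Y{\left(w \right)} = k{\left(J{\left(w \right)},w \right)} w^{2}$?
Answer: $42$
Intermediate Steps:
$k{\left(H,m \right)} = 2 H m$ ($k{\left(H,m \right)} = H m + H m = 2 H m$)
$Y{\left(w \right)} = 2 w^{4}$ ($Y{\left(w \right)} = 2 w w w^{2} = 2 w^{2} w^{2} = 2 w^{4}$)
$X{\left(L \right)} = -42$ ($X{\left(L \right)} = -2 + \left(-5\right) 2 \cdot 4 = -2 - 40 = -42$)
$- X{\left(Y{\left(\left(-2\right) 6 + 0 \right)} \right)} = \left(-1\right) \left(-42\right) = 42$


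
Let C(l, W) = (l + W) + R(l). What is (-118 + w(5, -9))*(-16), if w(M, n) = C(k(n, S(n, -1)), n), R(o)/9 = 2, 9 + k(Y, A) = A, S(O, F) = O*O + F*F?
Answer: 576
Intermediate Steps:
S(O, F) = F² + O² (S(O, F) = O² + F² = F² + O²)
k(Y, A) = -9 + A
R(o) = 18 (R(o) = 9*2 = 18)
C(l, W) = 18 + W + l (C(l, W) = (l + W) + 18 = (W + l) + 18 = 18 + W + l)
w(M, n) = 10 + n + n² (w(M, n) = 18 + n + (-9 + ((-1)² + n²)) = 18 + n + (-9 + (1 + n²)) = 18 + n + (-8 + n²) = 10 + n + n²)
(-118 + w(5, -9))*(-16) = (-118 + (10 - 9 + (-9)²))*(-16) = (-118 + (10 - 9 + 81))*(-16) = (-118 + 82)*(-16) = -36*(-16) = 576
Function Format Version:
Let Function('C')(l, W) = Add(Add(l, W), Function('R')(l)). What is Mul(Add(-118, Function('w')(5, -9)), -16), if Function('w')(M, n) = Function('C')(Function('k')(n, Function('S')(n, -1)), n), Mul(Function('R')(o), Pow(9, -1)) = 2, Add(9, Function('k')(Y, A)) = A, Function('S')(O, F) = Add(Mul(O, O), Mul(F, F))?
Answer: 576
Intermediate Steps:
Function('S')(O, F) = Add(Pow(F, 2), Pow(O, 2)) (Function('S')(O, F) = Add(Pow(O, 2), Pow(F, 2)) = Add(Pow(F, 2), Pow(O, 2)))
Function('k')(Y, A) = Add(-9, A)
Function('R')(o) = 18 (Function('R')(o) = Mul(9, 2) = 18)
Function('C')(l, W) = Add(18, W, l) (Function('C')(l, W) = Add(Add(l, W), 18) = Add(Add(W, l), 18) = Add(18, W, l))
Function('w')(M, n) = Add(10, n, Pow(n, 2)) (Function('w')(M, n) = Add(18, n, Add(-9, Add(Pow(-1, 2), Pow(n, 2)))) = Add(18, n, Add(-9, Add(1, Pow(n, 2)))) = Add(18, n, Add(-8, Pow(n, 2))) = Add(10, n, Pow(n, 2)))
Mul(Add(-118, Function('w')(5, -9)), -16) = Mul(Add(-118, Add(10, -9, Pow(-9, 2))), -16) = Mul(Add(-118, Add(10, -9, 81)), -16) = Mul(Add(-118, 82), -16) = Mul(-36, -16) = 576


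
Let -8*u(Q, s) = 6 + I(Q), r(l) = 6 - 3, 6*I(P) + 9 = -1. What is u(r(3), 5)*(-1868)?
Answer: 6071/6 ≈ 1011.8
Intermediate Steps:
I(P) = -5/3 (I(P) = -3/2 + (⅙)*(-1) = -3/2 - ⅙ = -5/3)
r(l) = 3
u(Q, s) = -13/24 (u(Q, s) = -(6 - 5/3)/8 = -⅛*13/3 = -13/24)
u(r(3), 5)*(-1868) = -13/24*(-1868) = 6071/6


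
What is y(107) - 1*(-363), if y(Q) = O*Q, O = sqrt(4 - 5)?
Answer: 363 + 107*I ≈ 363.0 + 107.0*I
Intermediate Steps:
O = I (O = sqrt(-1) = I ≈ 1.0*I)
y(Q) = I*Q
y(107) - 1*(-363) = I*107 - 1*(-363) = 107*I + 363 = 363 + 107*I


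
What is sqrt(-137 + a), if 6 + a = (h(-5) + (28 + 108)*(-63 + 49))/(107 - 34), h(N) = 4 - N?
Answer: I*sqrt(900382)/73 ≈ 12.998*I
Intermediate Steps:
a = -2333/73 (a = -6 + ((4 - 1*(-5)) + (28 + 108)*(-63 + 49))/(107 - 34) = -6 + ((4 + 5) + 136*(-14))/73 = -6 + (9 - 1904)*(1/73) = -6 - 1895*1/73 = -6 - 1895/73 = -2333/73 ≈ -31.959)
sqrt(-137 + a) = sqrt(-137 - 2333/73) = sqrt(-12334/73) = I*sqrt(900382)/73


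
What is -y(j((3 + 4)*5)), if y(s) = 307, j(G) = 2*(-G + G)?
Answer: -307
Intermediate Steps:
j(G) = 0 (j(G) = 2*0 = 0)
-y(j((3 + 4)*5)) = -1*307 = -307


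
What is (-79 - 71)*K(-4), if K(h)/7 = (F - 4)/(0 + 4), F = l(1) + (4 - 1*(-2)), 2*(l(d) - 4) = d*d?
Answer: -6825/4 ≈ -1706.3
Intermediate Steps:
l(d) = 4 + d**2/2 (l(d) = 4 + (d*d)/2 = 4 + d**2/2)
F = 21/2 (F = (4 + (1/2)*1**2) + (4 - 1*(-2)) = (4 + (1/2)*1) + (4 + 2) = (4 + 1/2) + 6 = 9/2 + 6 = 21/2 ≈ 10.500)
K(h) = 91/8 (K(h) = 7*((21/2 - 4)/(0 + 4)) = 7*((13/2)/4) = 7*((13/2)*(1/4)) = 7*(13/8) = 91/8)
(-79 - 71)*K(-4) = (-79 - 71)*(91/8) = -150*91/8 = -6825/4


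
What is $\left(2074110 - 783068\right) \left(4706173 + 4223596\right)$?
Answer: $11528706829298$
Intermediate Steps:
$\left(2074110 - 783068\right) \left(4706173 + 4223596\right) = 1291042 \cdot 8929769 = 11528706829298$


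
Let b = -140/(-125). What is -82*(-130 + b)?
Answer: 264204/25 ≈ 10568.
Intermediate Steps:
b = 28/25 (b = -140*(-1/125) = 28/25 ≈ 1.1200)
-82*(-130 + b) = -82*(-130 + 28/25) = -82*(-3222/25) = 264204/25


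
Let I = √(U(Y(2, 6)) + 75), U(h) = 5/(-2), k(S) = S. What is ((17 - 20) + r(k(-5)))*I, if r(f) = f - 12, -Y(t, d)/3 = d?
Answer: -10*√290 ≈ -170.29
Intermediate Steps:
Y(t, d) = -3*d
U(h) = -5/2 (U(h) = 5*(-½) = -5/2)
I = √290/2 (I = √(-5/2 + 75) = √(145/2) = √290/2 ≈ 8.5147)
r(f) = -12 + f
((17 - 20) + r(k(-5)))*I = ((17 - 20) + (-12 - 5))*(√290/2) = (-3 - 17)*(√290/2) = -10*√290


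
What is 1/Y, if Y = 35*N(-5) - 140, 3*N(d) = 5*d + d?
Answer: -1/490 ≈ -0.0020408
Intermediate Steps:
N(d) = 2*d (N(d) = (5*d + d)/3 = (6*d)/3 = 2*d)
Y = -490 (Y = 35*(2*(-5)) - 140 = 35*(-10) - 140 = -350 - 140 = -490)
1/Y = 1/(-490) = -1/490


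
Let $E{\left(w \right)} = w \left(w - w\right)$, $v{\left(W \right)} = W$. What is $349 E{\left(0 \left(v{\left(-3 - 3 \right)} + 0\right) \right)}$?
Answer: $0$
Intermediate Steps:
$E{\left(w \right)} = 0$ ($E{\left(w \right)} = w 0 = 0$)
$349 E{\left(0 \left(v{\left(-3 - 3 \right)} + 0\right) \right)} = 349 \cdot 0 = 0$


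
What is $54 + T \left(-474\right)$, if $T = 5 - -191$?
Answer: $-92850$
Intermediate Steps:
$T = 196$ ($T = 5 + 191 = 196$)
$54 + T \left(-474\right) = 54 + 196 \left(-474\right) = 54 - 92904 = -92850$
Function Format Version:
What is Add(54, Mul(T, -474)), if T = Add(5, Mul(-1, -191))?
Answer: -92850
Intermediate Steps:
T = 196 (T = Add(5, 191) = 196)
Add(54, Mul(T, -474)) = Add(54, Mul(196, -474)) = Add(54, -92904) = -92850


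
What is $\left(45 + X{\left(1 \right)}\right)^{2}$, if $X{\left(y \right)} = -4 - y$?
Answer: $1600$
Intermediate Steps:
$\left(45 + X{\left(1 \right)}\right)^{2} = \left(45 - 5\right)^{2} = 40^{2} = 1600$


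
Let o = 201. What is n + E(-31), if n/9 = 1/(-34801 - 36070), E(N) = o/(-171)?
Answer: -4748870/4039647 ≈ -1.1756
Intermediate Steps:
E(N) = -67/57 (E(N) = 201/(-171) = 201*(-1/171) = -67/57)
n = -9/70871 (n = 9/(-34801 - 36070) = 9/(-70871) = 9*(-1/70871) = -9/70871 ≈ -0.00012699)
n + E(-31) = -9/70871 - 67/57 = -4748870/4039647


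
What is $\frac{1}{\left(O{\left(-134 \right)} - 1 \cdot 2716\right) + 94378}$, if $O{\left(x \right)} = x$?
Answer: $\frac{1}{91528} \approx 1.0926 \cdot 10^{-5}$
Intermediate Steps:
$\frac{1}{\left(O{\left(-134 \right)} - 1 \cdot 2716\right) + 94378} = \frac{1}{\left(-134 - 1 \cdot 2716\right) + 94378} = \frac{1}{\left(-134 - 2716\right) + 94378} = \frac{1}{-2850 + 94378} = \frac{1}{91528}$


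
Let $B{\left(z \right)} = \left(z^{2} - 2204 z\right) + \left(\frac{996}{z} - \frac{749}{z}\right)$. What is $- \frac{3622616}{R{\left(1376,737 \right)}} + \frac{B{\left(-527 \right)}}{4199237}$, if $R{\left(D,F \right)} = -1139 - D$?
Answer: $\frac{8018749168178564}{5565689715985} \approx 1440.7$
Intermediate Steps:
$B{\left(z \right)} = z^{2} - 2204 z + \frac{247}{z}$ ($B{\left(z \right)} = \left(z^{2} - 2204 z\right) + \frac{247}{z} = z^{2} - 2204 z + \frac{247}{z}$)
$- \frac{3622616}{R{\left(1376,737 \right)}} + \frac{B{\left(-527 \right)}}{4199237} = - \frac{3622616}{-1139 - 1376} + \frac{\frac{1}{-527} \left(247 + \left(-527\right)^{2} \left(-2204 - 527\right)\right)}{4199237} = - \frac{3622616}{-1139 - 1376} + - \frac{247 + 277729 \left(-2731\right)}{527} \cdot \frac{1}{4199237} = - \frac{3622616}{-2515} + - \frac{247 - 758477899}{527} \cdot \frac{1}{4199237} = \left(-3622616\right) \left(- \frac{1}{2515}\right) + \left(- \frac{1}{527}\right) \left(-758477652\right) \frac{1}{4199237} = \frac{3622616}{2515} + \frac{758477652}{527} \cdot \frac{1}{4199237} = \frac{3622616}{2515} + \frac{758477652}{2212997899} = \frac{8018749168178564}{5565689715985}$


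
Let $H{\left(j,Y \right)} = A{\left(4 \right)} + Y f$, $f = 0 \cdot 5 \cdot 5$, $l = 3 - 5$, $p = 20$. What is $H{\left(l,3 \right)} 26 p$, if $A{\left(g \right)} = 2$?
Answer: $1040$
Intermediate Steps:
$l = -2$ ($l = 3 - 5 = -2$)
$f = 0$ ($f = 0 \cdot 5 = 0$)
$H{\left(j,Y \right)} = 2$ ($H{\left(j,Y \right)} = 2 + Y 0 = 2 + 0 = 2$)
$H{\left(l,3 \right)} 26 p = 2 \cdot 26 \cdot 20 = 52 \cdot 20 = 1040$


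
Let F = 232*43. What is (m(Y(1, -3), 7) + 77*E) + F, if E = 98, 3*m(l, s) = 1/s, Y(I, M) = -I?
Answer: 367963/21 ≈ 17522.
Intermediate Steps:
m(l, s) = 1/(3*s)
F = 9976
(m(Y(1, -3), 7) + 77*E) + F = ((⅓)/7 + 77*98) + 9976 = ((⅓)*(⅐) + 7546) + 9976 = (1/21 + 7546) + 9976 = 158467/21 + 9976 = 367963/21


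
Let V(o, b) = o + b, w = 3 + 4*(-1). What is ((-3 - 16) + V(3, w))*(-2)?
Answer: 34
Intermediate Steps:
w = -1 (w = 3 - 4 = -1)
V(o, b) = b + o
((-3 - 16) + V(3, w))*(-2) = ((-3 - 16) + (-1 + 3))*(-2) = (-19 + 2)*(-2) = -17*(-2) = 34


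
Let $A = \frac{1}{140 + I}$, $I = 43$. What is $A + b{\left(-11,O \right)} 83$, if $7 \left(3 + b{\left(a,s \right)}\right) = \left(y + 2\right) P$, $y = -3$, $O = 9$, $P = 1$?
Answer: $- \frac{334151}{1281} \approx -260.85$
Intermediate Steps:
$b{\left(a,s \right)} = - \frac{22}{7}$ ($b{\left(a,s \right)} = -3 + \frac{\left(-3 + 2\right) 1}{7} = -3 + \frac{\left(-1\right) 1}{7} = -3 + \frac{1}{7} \left(-1\right) = -3 - \frac{1}{7} = - \frac{22}{7}$)
$A = \frac{1}{183}$ ($A = \frac{1}{140 + 43} = \frac{1}{183} \approx 0.0054645$)
$A + b{\left(-11,O \right)} 83 = \frac{1}{183} - \frac{1826}{7} = - \frac{334151}{1281}$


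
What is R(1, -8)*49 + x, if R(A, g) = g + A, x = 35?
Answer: -308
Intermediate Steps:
R(A, g) = A + g
R(1, -8)*49 + x = (1 - 8)*49 + 35 = -7*49 + 35 = -343 + 35 = -308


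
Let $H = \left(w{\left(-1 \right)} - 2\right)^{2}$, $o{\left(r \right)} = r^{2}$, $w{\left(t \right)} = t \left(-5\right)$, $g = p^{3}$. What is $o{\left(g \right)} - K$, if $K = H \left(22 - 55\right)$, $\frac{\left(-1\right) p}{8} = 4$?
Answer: $1073742121$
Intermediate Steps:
$p = -32$ ($p = \left(-8\right) 4 = -32$)
$g = -32768$ ($g = \left(-32\right)^{3} = -32768$)
$w{\left(t \right)} = - 5 t$
$H = 9$ ($H = \left(\left(-5\right) \left(-1\right) - 2\right)^{2} = \left(5 - 2\right)^{2} = 3^{2} = 9$)
$K = -297$ ($K = 9 \left(22 - 55\right) = 9 \left(-33\right) = -297$)
$o{\left(g \right)} - K = \left(-32768\right)^{2} - -297 = 1073741824 + 297 = 1073742121$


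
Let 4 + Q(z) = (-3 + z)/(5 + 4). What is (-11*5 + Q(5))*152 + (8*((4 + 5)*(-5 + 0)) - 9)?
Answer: -83729/9 ≈ -9303.2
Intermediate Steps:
Q(z) = -13/3 + z/9 (Q(z) = -4 + (-3 + z)/(5 + 4) = -4 + (-3 + z)/9 = -4 + (-3 + z)*(⅑) = -4 + (-⅓ + z/9) = -13/3 + z/9)
(-11*5 + Q(5))*152 + (8*((4 + 5)*(-5 + 0)) - 9) = (-11*5 + (-13/3 + (⅑)*5))*152 + (8*((4 + 5)*(-5 + 0)) - 9) = (-55 + (-13/3 + 5/9))*152 + (8*(9*(-5)) - 9) = (-55 - 34/9)*152 + (8*(-45) - 9) = -529/9*152 + (-360 - 9) = -80408/9 - 369 = -83729/9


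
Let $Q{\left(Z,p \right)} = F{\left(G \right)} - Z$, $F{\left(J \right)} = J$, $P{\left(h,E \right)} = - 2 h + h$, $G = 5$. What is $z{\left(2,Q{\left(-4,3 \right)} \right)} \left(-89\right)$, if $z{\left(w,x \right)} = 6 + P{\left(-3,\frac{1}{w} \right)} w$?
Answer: $-1068$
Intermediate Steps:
$P{\left(h,E \right)} = - h$
$Q{\left(Z,p \right)} = 5 - Z$
$z{\left(w,x \right)} = 6 + 3 w$ ($z{\left(w,x \right)} = 6 + \left(-1\right) \left(-3\right) w = 6 + 3 w$)
$z{\left(2,Q{\left(-4,3 \right)} \right)} \left(-89\right) = \left(6 + 3 \cdot 2\right) \left(-89\right) = \left(6 + 6\right) \left(-89\right) = 12 \left(-89\right) = -1068$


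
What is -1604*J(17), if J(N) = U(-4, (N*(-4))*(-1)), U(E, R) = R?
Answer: -109072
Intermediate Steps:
J(N) = 4*N (J(N) = (N*(-4))*(-1) = -4*N*(-1) = 4*N)
-1604*J(17) = -6416*17 = -1604*68 = -109072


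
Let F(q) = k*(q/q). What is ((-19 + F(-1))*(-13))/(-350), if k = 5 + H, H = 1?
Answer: -169/350 ≈ -0.48286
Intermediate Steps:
k = 6 (k = 5 + 1 = 6)
F(q) = 6 (F(q) = 6*(q/q) = 6*1 = 6)
((-19 + F(-1))*(-13))/(-350) = ((-19 + 6)*(-13))/(-350) = -13*(-13)*(-1/350) = 169*(-1/350) = -169/350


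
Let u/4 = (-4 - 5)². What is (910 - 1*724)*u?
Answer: 60264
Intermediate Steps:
u = 324 (u = 4*(-4 - 5)² = 4*(-9)² = 4*81 = 324)
(910 - 1*724)*u = (910 - 1*724)*324 = (910 - 724)*324 = 186*324 = 60264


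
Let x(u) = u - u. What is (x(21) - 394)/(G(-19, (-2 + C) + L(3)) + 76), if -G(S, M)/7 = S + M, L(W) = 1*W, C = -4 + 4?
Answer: -197/101 ≈ -1.9505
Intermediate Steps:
x(u) = 0
C = 0
L(W) = W
G(S, M) = -7*M - 7*S (G(S, M) = -7*(S + M) = -7*(M + S) = -7*M - 7*S)
(x(21) - 394)/(G(-19, (-2 + C) + L(3)) + 76) = (0 - 394)/((-7*((-2 + 0) + 3) - 7*(-19)) + 76) = -394/((-7*(-2 + 3) + 133) + 76) = -394/((-7*1 + 133) + 76) = -394/((-7 + 133) + 76) = -394/(126 + 76) = -394/202 = -394*1/202 = -197/101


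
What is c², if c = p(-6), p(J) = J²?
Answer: 1296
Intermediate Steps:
c = 36 (c = (-6)² = 36)
c² = 36² = 1296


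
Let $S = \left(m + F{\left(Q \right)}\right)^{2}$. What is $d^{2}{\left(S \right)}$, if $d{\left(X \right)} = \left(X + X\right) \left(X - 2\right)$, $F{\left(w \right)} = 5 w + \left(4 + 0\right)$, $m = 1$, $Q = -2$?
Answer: $1322500$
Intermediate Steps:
$F{\left(w \right)} = 4 + 5 w$ ($F{\left(w \right)} = 5 w + 4 = 4 + 5 w$)
$S = 25$ ($S = \left(1 + \left(4 + 5 \left(-2\right)\right)\right)^{2} = \left(1 + \left(4 - 10\right)\right)^{2} = \left(1 - 6\right)^{2} = \left(-5\right)^{2} = 25$)
$d{\left(X \right)} = 2 X \left(-2 + X\right)$
$d^{2}{\left(S \right)} = \left(2 \cdot 25 \left(-2 + 25\right)\right)^{2} = \left(2 \cdot 25 \cdot 23\right)^{2} = 1150^{2} = 1322500$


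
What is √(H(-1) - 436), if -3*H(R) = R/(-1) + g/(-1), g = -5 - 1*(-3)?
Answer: I*√437 ≈ 20.905*I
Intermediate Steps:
g = -2 (g = -5 + 3 = -2)
H(R) = -⅔ + R/3 (H(R) = -(R/(-1) - 2/(-1))/3 = -(R*(-1) - 2*(-1))/3 = -(-R + 2)/3 = -(2 - R)/3 = -⅔ + R/3)
√(H(-1) - 436) = √((-⅔ + (⅓)*(-1)) - 436) = √((-⅔ - ⅓) - 436) = √(-1 - 436) = √(-437) = I*√437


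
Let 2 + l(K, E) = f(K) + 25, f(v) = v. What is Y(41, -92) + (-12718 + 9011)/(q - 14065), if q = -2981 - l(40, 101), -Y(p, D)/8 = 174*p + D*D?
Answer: -2134925749/17109 ≈ -1.2478e+5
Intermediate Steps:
l(K, E) = 23 + K (l(K, E) = -2 + (K + 25) = -2 + (25 + K) = 23 + K)
Y(p, D) = -1392*p - 8*D² (Y(p, D) = -8*(174*p + D*D) = -8*(174*p + D²) = -8*(D² + 174*p) = -1392*p - 8*D²)
q = -3044 (q = -2981 - (23 + 40) = -2981 - 1*63 = -2981 - 63 = -3044)
Y(41, -92) + (-12718 + 9011)/(q - 14065) = (-1392*41 - 8*(-92)²) + (-12718 + 9011)/(-3044 - 14065) = (-57072 - 8*8464) - 3707/(-17109) = (-57072 - 67712) - 3707*(-1/17109) = -124784 + 3707/17109 = -2134925749/17109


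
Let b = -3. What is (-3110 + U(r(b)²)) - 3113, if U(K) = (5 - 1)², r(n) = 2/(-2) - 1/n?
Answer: -6207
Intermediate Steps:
r(n) = -1 - 1/n (r(n) = 2*(-½) - 1/n = -1 - 1/n)
U(K) = 16 (U(K) = 4² = 16)
(-3110 + U(r(b)²)) - 3113 = (-3110 + 16) - 3113 = -3094 - 3113 = -6207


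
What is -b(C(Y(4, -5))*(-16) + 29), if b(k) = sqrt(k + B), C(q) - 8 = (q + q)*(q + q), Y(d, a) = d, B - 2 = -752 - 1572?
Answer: -I*sqrt(3445) ≈ -58.694*I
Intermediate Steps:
B = -2322 (B = 2 + (-752 - 1572) = 2 - 2324 = -2322)
C(q) = 8 + 4*q**2 (C(q) = 8 + (q + q)*(q + q) = 8 + (2*q)*(2*q) = 8 + 4*q**2)
b(k) = sqrt(-2322 + k) (b(k) = sqrt(k - 2322) = sqrt(-2322 + k))
-b(C(Y(4, -5))*(-16) + 29) = -sqrt(-2322 + ((8 + 4*4**2)*(-16) + 29)) = -sqrt(-2322 + ((8 + 4*16)*(-16) + 29)) = -sqrt(-2322 + ((8 + 64)*(-16) + 29)) = -sqrt(-2322 + (72*(-16) + 29)) = -sqrt(-2322 + (-1152 + 29)) = -sqrt(-2322 - 1123) = -sqrt(-3445) = -I*sqrt(3445)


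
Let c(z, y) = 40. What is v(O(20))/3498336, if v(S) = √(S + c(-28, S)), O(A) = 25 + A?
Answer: √85/3498336 ≈ 2.6354e-6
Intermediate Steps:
v(S) = √(40 + S) (v(S) = √(S + 40) = √(40 + S))
v(O(20))/3498336 = √(40 + (25 + 20))/3498336 = √(40 + 45)*(1/3498336) = √85*(1/3498336) = √85/3498336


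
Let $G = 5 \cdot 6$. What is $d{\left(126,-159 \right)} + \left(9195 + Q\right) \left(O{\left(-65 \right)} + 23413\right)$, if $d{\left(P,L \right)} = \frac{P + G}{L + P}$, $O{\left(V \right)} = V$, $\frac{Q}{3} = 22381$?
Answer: $\frac{19605735812}{11} \approx 1.7823 \cdot 10^{9}$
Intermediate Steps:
$Q = 67143$ ($Q = 3 \cdot 22381 = 67143$)
$G = 30$
$d{\left(P,L \right)} = \frac{30 + P}{L + P}$ ($d{\left(P,L \right)} = \frac{P + 30}{L + P} = \frac{30 + P}{L + P}$)
$d{\left(126,-159 \right)} + \left(9195 + Q\right) \left(O{\left(-65 \right)} + 23413\right) = \frac{30 + 126}{-159 + 126} + \left(9195 + 67143\right) \left(-65 + 23413\right) = \frac{1}{-33} \cdot 156 + 76338 \cdot 23348 = \left(- \frac{1}{33}\right) 156 + 1782339624 = - \frac{52}{11} + 1782339624 = \frac{19605735812}{11}$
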